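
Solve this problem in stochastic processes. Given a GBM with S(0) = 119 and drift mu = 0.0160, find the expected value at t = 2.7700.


E[S(t)] = S(0) * exp(mu * t)
= 119 * exp(0.0160 * 2.7700)
= 119 * 1.0453
= 124.3927

124.3927


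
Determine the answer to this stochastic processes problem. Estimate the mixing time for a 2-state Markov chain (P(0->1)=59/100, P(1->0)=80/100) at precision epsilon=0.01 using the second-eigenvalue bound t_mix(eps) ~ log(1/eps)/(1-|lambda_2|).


lambda_2 = |1 - p01 - p10| = |1 - 0.5900 - 0.8000| = 0.3900
t_mix ~ log(1/eps)/(1 - |lambda_2|)
= log(100)/(1 - 0.3900) = 4.6052/0.6100
= 7.5495

7.5495


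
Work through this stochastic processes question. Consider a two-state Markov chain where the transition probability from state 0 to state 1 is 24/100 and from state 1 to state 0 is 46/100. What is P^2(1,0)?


Computing P^2 by matrix multiplication.
P = [[0.7600, 0.2400], [0.4600, 0.5400]]
After raising P to the power 2:
P^2(1,0) = 0.5980

0.5980


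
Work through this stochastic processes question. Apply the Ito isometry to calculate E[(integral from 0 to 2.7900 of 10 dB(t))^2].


By Ito isometry: E[(int f dB)^2] = int f^2 dt
= 10^2 * 2.7900
= 100 * 2.7900 = 279.0000

279.0000


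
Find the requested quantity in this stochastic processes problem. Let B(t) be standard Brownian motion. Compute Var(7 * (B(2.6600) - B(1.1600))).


Var(alpha*(B(t)-B(s))) = alpha^2 * (t-s)
= 7^2 * (2.6600 - 1.1600)
= 49 * 1.5000
= 73.5000

73.5000


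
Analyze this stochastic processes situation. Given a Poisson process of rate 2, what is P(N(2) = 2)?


P(N(t)=k) = (lambda*t)^k * exp(-lambda*t) / k!
lambda*t = 4
= 4^2 * exp(-4) / 2!
= 16 * 0.0183 / 2
= 0.1465

0.1465


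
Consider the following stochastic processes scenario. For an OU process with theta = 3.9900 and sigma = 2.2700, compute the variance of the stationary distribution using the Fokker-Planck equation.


Stationary variance = sigma^2 / (2*theta)
= 2.2700^2 / (2*3.9900)
= 5.1529 / 7.9800
= 0.6457

0.6457


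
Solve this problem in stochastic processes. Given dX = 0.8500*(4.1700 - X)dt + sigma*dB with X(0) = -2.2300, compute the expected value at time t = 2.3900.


E[X(t)] = mu + (X(0) - mu)*exp(-theta*t)
= 4.1700 + (-2.2300 - 4.1700)*exp(-0.8500*2.3900)
= 4.1700 + -6.4000 * 0.1311
= 3.3307

3.3307


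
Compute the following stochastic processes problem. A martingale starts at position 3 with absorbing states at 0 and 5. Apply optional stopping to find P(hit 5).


By optional stopping theorem: E(M at tau) = M(0) = 3
P(hit 5)*5 + P(hit 0)*0 = 3
P(hit 5) = (3 - 0)/(5 - 0) = 3/5 = 0.6000

0.6000


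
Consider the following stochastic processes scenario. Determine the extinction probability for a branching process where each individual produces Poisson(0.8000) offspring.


Since mu = 0.8000 <= 1, extinction probability = 1.

1.0000


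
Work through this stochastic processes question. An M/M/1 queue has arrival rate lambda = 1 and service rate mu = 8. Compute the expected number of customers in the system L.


rho = 1/8 = 0.1250
L = rho/(1-rho)
= 0.1250/0.8750
= 0.1429

0.1429


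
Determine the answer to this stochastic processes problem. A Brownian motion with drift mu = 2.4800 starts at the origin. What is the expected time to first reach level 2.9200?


Expected first passage time = a/mu
= 2.9200/2.4800
= 1.1774

1.1774


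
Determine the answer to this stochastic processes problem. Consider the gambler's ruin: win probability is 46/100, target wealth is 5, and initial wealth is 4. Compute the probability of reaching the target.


Gambler's ruin formula:
r = q/p = 0.5400/0.4600 = 1.1739
P(win) = (1 - r^i)/(1 - r^N)
= (1 - 1.1739^4)/(1 - 1.1739^5)
= 0.7313

0.7313


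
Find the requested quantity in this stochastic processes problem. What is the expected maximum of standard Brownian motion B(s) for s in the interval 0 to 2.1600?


E(max B(s)) = sqrt(2t/pi)
= sqrt(2*2.1600/pi)
= sqrt(1.3751)
= 1.1726

1.1726


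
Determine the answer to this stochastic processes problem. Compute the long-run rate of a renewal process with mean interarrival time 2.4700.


Long-run renewal rate = 1/E(X)
= 1/2.4700
= 0.4049

0.4049


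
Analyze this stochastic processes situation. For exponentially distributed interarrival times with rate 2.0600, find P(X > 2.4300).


P(X > t) = exp(-lambda * t)
= exp(-2.0600 * 2.4300)
= exp(-5.0058) = 0.0067

0.0067


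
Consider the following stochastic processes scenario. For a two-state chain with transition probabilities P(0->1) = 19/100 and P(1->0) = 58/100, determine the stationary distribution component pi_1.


Stationary distribution: pi_0 = p10/(p01+p10), pi_1 = p01/(p01+p10)
p01 = 0.1900, p10 = 0.5800
pi_1 = 0.2468

0.2468


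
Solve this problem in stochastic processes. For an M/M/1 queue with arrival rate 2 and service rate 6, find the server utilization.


rho = lambda/mu
= 2/6
= 0.3333

0.3333


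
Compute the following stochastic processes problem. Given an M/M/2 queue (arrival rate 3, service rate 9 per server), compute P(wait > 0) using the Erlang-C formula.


a = lambda/mu = 0.3333
rho = a/c = 0.1667
Erlang-C formula applied:
C(c,a) = 0.0476

0.0476


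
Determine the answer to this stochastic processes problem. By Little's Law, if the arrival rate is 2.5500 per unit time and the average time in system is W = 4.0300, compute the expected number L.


Little's Law: L = lambda * W
= 2.5500 * 4.0300
= 10.2765

10.2765


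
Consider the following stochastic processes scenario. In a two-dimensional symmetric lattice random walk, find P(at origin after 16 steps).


P = C(16,8)^2 / 4^16
= 12870^2 / 4294967296
= 165636900 / 4294967296
= 0.0386

0.0386


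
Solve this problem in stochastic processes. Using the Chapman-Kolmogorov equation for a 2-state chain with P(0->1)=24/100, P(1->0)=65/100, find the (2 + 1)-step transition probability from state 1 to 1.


P^3 = P^2 * P^1
Computing via matrix multiplication of the transition matrix.
Entry (1,1) of P^3 = 0.2706

0.2706


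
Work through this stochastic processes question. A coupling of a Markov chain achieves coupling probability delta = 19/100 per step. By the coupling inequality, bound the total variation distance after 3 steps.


TV distance bound <= (1-delta)^n
= (1 - 0.1900)^3
= 0.8100^3
= 0.5314

0.5314


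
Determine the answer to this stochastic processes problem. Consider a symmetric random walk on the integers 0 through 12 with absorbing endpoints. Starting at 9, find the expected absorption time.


For symmetric RW on 0,...,N with absorbing barriers, E(i) = i*(N-i)
E(9) = 9 * 3 = 27

27


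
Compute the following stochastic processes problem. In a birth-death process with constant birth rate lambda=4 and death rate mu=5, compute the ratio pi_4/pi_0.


For birth-death process, pi_n/pi_0 = (lambda/mu)^n
= (4/5)^4
= 0.4096

0.4096


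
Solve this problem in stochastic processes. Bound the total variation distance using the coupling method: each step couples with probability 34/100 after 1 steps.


TV distance bound <= (1-delta)^n
= (1 - 0.3400)^1
= 0.6600^1
= 0.6600

0.6600


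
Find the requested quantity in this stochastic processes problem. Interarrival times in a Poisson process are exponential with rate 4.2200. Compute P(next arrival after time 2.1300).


P(X > t) = exp(-lambda * t)
= exp(-4.2200 * 2.1300)
= exp(-8.9886) = 1.2482e-04

1.2482e-04


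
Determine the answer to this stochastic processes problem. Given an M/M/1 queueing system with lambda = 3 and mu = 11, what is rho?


rho = lambda/mu
= 3/11
= 0.2727

0.2727


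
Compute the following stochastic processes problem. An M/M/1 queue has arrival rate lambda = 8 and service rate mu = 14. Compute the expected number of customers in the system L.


rho = 8/14 = 0.5714
L = rho/(1-rho)
= 0.5714/0.4286
= 1.3333

1.3333


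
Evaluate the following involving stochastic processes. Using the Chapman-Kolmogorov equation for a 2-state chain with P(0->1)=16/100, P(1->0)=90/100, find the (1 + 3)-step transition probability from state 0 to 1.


P^4 = P^1 * P^3
Computing via matrix multiplication of the transition matrix.
Entry (0,1) of P^4 = 0.1509

0.1509


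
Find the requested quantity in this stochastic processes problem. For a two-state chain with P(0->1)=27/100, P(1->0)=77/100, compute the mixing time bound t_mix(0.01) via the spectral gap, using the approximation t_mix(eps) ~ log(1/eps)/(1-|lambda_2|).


lambda_2 = |1 - p01 - p10| = |1 - 0.2700 - 0.7700| = 0.0400
t_mix ~ log(1/eps)/(1 - |lambda_2|)
= log(100)/(1 - 0.0400) = 4.6052/0.9600
= 4.7971

4.7971


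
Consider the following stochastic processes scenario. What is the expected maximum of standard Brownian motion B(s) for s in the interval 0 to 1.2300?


E(max B(s)) = sqrt(2t/pi)
= sqrt(2*1.2300/pi)
= sqrt(0.7830)
= 0.8849

0.8849


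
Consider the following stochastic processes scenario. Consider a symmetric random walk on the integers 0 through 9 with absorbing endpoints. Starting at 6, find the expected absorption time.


For symmetric RW on 0,...,N with absorbing barriers, E(i) = i*(N-i)
E(6) = 6 * 3 = 18

18


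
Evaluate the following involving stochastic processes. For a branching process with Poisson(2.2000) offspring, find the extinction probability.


Since mu = 2.2000 > 1, extinction prob q < 1.
Solve s = exp(mu*(s-1)) iteratively.
q = 0.1563

0.1563


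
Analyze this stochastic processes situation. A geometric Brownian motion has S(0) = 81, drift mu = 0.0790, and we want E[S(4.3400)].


E[S(t)] = S(0) * exp(mu * t)
= 81 * exp(0.0790 * 4.3400)
= 81 * 1.4090
= 114.1267

114.1267


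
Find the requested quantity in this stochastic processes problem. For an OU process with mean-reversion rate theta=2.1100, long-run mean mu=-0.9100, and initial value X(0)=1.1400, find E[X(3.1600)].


E[X(t)] = mu + (X(0) - mu)*exp(-theta*t)
= -0.9100 + (1.1400 - -0.9100)*exp(-2.1100*3.1600)
= -0.9100 + 2.0500 * 0.0013
= -0.9074

-0.9074


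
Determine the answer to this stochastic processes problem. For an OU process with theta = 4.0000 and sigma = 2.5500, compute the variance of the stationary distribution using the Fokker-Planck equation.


Stationary variance = sigma^2 / (2*theta)
= 2.5500^2 / (2*4.0000)
= 6.5025 / 8.0000
= 0.8128

0.8128


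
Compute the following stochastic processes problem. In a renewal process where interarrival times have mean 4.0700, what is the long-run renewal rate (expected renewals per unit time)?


Long-run renewal rate = 1/E(X)
= 1/4.0700
= 0.2457

0.2457


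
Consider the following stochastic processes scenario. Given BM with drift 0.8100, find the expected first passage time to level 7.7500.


Expected first passage time = a/mu
= 7.7500/0.8100
= 9.5679

9.5679


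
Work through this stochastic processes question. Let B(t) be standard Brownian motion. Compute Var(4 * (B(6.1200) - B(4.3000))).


Var(alpha*(B(t)-B(s))) = alpha^2 * (t-s)
= 4^2 * (6.1200 - 4.3000)
= 16 * 1.8200
= 29.1200

29.1200


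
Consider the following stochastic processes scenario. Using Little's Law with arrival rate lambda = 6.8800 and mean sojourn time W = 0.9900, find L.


Little's Law: L = lambda * W
= 6.8800 * 0.9900
= 6.8112

6.8112


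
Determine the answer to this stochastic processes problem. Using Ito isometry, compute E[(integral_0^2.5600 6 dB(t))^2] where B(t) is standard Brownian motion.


By Ito isometry: E[(int f dB)^2] = int f^2 dt
= 6^2 * 2.5600
= 36 * 2.5600 = 92.1600

92.1600


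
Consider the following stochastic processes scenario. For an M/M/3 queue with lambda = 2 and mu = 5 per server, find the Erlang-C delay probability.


a = lambda/mu = 0.4000
rho = a/c = 0.1333
Erlang-C formula applied:
C(c,a) = 0.0082

0.0082


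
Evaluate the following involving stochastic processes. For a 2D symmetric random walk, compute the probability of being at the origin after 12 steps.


P = C(12,6)^2 / 4^12
= 924^2 / 16777216
= 853776 / 16777216
= 0.0509

0.0509


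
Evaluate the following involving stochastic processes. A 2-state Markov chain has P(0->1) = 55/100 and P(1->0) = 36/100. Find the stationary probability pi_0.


Stationary distribution: pi_0 = p10/(p01+p10), pi_1 = p01/(p01+p10)
p01 = 0.5500, p10 = 0.3600
pi_0 = 0.3956

0.3956


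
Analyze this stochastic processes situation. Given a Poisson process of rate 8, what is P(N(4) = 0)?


P(N(t)=k) = (lambda*t)^k * exp(-lambda*t) / k!
lambda*t = 32
= 32^0 * exp(-32) / 0!
= 1 * 1.2664e-14 / 1
= 1.2664e-14

1.2664e-14


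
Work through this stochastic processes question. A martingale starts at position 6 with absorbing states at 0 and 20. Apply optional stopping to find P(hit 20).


By optional stopping theorem: E(M at tau) = M(0) = 6
P(hit 20)*20 + P(hit 0)*0 = 6
P(hit 20) = (6 - 0)/(20 - 0) = 3/10 = 0.3000

0.3000


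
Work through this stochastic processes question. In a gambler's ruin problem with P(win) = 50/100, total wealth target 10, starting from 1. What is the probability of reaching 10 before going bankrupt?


p = 1/2: P(win) = i/N = 1/10
= 0.1000

0.1000


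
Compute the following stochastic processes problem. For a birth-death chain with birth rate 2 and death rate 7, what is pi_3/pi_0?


For birth-death process, pi_n/pi_0 = (lambda/mu)^n
= (2/7)^3
= 0.0233

0.0233


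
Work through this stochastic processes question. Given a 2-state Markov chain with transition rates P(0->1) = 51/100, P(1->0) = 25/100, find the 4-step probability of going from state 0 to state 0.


Computing P^4 by matrix multiplication.
P = [[0.4900, 0.5100], [0.2500, 0.7500]]
After raising P to the power 4:
P^4(0,0) = 0.3312

0.3312


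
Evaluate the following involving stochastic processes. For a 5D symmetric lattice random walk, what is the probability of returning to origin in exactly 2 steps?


P(return in 2 steps) = P(reverse first step) = 1/(2d)
= 1/10
= 0.1000

0.1000


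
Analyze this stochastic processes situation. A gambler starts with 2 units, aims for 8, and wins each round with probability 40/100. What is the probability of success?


Gambler's ruin formula:
r = q/p = 0.6000/0.4000 = 1.5000
P(win) = (1 - r^i)/(1 - r^N)
= (1 - 1.5000^2)/(1 - 1.5000^8)
= 0.0508

0.0508


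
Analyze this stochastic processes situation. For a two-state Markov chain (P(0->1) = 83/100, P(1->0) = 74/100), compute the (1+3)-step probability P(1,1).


P^4 = P^1 * P^3
Computing via matrix multiplication of the transition matrix.
Entry (1,1) of P^4 = 0.5784

0.5784


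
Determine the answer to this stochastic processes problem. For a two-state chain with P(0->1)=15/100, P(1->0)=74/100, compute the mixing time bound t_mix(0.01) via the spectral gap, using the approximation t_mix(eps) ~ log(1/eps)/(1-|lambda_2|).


lambda_2 = |1 - p01 - p10| = |1 - 0.1500 - 0.7400| = 0.1100
t_mix ~ log(1/eps)/(1 - |lambda_2|)
= log(100)/(1 - 0.1100) = 4.6052/0.8900
= 5.1743

5.1743


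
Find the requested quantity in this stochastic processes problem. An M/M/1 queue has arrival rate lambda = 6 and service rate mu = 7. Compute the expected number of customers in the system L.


rho = 6/7 = 0.8571
L = rho/(1-rho)
= 0.8571/0.1429
= 6.0000

6.0000


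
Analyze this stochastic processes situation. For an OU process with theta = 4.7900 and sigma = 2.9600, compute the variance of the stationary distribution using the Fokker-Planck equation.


Stationary variance = sigma^2 / (2*theta)
= 2.9600^2 / (2*4.7900)
= 8.7616 / 9.5800
= 0.9146

0.9146


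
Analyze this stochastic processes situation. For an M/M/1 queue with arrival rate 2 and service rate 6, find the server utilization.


rho = lambda/mu
= 2/6
= 0.3333

0.3333


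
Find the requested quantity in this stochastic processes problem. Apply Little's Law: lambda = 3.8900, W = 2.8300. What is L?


Little's Law: L = lambda * W
= 3.8900 * 2.8300
= 11.0087

11.0087


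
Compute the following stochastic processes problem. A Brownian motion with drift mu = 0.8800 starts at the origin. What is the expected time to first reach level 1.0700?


Expected first passage time = a/mu
= 1.0700/0.8800
= 1.2159

1.2159


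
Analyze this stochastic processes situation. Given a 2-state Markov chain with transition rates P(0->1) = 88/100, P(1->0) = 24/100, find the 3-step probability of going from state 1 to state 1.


Computing P^3 by matrix multiplication.
P = [[0.1200, 0.8800], [0.2400, 0.7600]]
After raising P to the power 3:
P^3(1,1) = 0.7853

0.7853


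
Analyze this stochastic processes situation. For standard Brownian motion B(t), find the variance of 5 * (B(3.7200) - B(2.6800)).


Var(alpha*(B(t)-B(s))) = alpha^2 * (t-s)
= 5^2 * (3.7200 - 2.6800)
= 25 * 1.0400
= 26.0000

26.0000


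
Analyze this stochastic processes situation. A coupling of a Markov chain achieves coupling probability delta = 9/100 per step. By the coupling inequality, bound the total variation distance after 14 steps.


TV distance bound <= (1-delta)^n
= (1 - 0.0900)^14
= 0.9100^14
= 0.2670

0.2670


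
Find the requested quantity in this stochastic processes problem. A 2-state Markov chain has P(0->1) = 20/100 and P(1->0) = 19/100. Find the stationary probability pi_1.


Stationary distribution: pi_0 = p10/(p01+p10), pi_1 = p01/(p01+p10)
p01 = 0.2000, p10 = 0.1900
pi_1 = 0.5128

0.5128


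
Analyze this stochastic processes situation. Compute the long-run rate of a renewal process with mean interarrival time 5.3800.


Long-run renewal rate = 1/E(X)
= 1/5.3800
= 0.1859

0.1859


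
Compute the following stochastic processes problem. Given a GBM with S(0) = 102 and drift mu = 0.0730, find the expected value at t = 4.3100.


E[S(t)] = S(0) * exp(mu * t)
= 102 * exp(0.0730 * 4.3100)
= 102 * 1.3698
= 139.7147

139.7147


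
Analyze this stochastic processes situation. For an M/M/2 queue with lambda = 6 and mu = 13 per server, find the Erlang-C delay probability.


a = lambda/mu = 0.4615
rho = a/c = 0.2308
Erlang-C formula applied:
C(c,a) = 0.0865

0.0865


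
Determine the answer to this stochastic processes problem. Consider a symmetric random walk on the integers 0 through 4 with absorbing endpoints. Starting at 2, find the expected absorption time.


For symmetric RW on 0,...,N with absorbing barriers, E(i) = i*(N-i)
E(2) = 2 * 2 = 4

4


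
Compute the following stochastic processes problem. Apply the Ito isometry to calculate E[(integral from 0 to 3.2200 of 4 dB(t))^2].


By Ito isometry: E[(int f dB)^2] = int f^2 dt
= 4^2 * 3.2200
= 16 * 3.2200 = 51.5200

51.5200


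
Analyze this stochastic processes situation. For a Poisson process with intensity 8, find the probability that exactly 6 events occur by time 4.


P(N(t)=k) = (lambda*t)^k * exp(-lambda*t) / k!
lambda*t = 32
= 32^6 * exp(-32) / 6!
= 1073741824 * 1.2664e-14 / 720
= 1.8886e-08

1.8886e-08


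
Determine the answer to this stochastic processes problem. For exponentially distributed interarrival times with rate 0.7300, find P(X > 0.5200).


P(X > t) = exp(-lambda * t)
= exp(-0.7300 * 0.5200)
= exp(-0.3796) = 0.6841

0.6841


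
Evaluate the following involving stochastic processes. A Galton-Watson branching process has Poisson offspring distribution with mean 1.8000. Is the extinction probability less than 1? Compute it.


Since mu = 1.8000 > 1, extinction prob q < 1.
Solve s = exp(mu*(s-1)) iteratively.
q = 0.2676

0.2676


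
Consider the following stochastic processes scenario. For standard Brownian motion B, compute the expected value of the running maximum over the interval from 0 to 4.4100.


E(max B(s)) = sqrt(2t/pi)
= sqrt(2*4.4100/pi)
= sqrt(2.8075)
= 1.6756

1.6756


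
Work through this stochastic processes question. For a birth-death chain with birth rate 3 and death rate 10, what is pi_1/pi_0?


For birth-death process, pi_n/pi_0 = (lambda/mu)^n
= (3/10)^1
= 0.3000

0.3000


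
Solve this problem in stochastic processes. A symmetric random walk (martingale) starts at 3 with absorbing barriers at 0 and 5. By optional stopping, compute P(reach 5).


By optional stopping theorem: E(M at tau) = M(0) = 3
P(hit 5)*5 + P(hit 0)*0 = 3
P(hit 5) = (3 - 0)/(5 - 0) = 3/5 = 0.6000

0.6000


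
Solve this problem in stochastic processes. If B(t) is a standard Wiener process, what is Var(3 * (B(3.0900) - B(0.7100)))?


Var(alpha*(B(t)-B(s))) = alpha^2 * (t-s)
= 3^2 * (3.0900 - 0.7100)
= 9 * 2.3800
= 21.4200

21.4200


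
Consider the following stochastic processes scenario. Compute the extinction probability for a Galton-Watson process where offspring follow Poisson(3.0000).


Since mu = 3.0000 > 1, extinction prob q < 1.
Solve s = exp(mu*(s-1)) iteratively.
q = 0.0595

0.0595


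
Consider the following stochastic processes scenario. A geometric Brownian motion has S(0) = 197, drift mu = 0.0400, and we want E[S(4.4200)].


E[S(t)] = S(0) * exp(mu * t)
= 197 * exp(0.0400 * 4.4200)
= 197 * 1.1934
= 235.0983

235.0983


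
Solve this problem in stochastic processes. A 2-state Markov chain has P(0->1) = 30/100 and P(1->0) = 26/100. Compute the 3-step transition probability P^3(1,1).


Computing P^3 by matrix multiplication.
P = [[0.7000, 0.3000], [0.2600, 0.7400]]
After raising P to the power 3:
P^3(1,1) = 0.5753

0.5753


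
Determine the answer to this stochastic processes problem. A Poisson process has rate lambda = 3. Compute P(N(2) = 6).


P(N(t)=k) = (lambda*t)^k * exp(-lambda*t) / k!
lambda*t = 6
= 6^6 * exp(-6) / 6!
= 46656 * 0.0025 / 720
= 0.1606

0.1606


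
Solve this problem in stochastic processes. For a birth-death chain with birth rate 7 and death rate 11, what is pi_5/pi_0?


For birth-death process, pi_n/pi_0 = (lambda/mu)^n
= (7/11)^5
= 0.1044

0.1044


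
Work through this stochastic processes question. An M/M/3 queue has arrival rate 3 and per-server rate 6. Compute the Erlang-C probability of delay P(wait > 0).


a = lambda/mu = 0.5000
rho = a/c = 0.1667
Erlang-C formula applied:
C(c,a) = 0.0152

0.0152


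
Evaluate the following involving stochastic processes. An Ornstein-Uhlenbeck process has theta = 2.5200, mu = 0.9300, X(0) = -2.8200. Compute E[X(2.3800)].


E[X(t)] = mu + (X(0) - mu)*exp(-theta*t)
= 0.9300 + (-2.8200 - 0.9300)*exp(-2.5200*2.3800)
= 0.9300 + -3.7500 * 0.0025
= 0.9207

0.9207


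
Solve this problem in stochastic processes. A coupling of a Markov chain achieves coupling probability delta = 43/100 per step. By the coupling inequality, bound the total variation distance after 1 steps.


TV distance bound <= (1-delta)^n
= (1 - 0.4300)^1
= 0.5700^1
= 0.5700

0.5700


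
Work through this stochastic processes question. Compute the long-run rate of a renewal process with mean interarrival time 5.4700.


Long-run renewal rate = 1/E(X)
= 1/5.4700
= 0.1828

0.1828


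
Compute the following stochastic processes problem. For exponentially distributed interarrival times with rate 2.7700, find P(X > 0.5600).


P(X > t) = exp(-lambda * t)
= exp(-2.7700 * 0.5600)
= exp(-1.5512) = 0.2120

0.2120


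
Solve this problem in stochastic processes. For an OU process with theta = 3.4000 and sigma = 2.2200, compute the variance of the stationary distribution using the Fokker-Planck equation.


Stationary variance = sigma^2 / (2*theta)
= 2.2200^2 / (2*3.4000)
= 4.9284 / 6.8000
= 0.7248

0.7248


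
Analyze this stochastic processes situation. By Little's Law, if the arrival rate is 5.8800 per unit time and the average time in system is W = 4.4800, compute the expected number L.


Little's Law: L = lambda * W
= 5.8800 * 4.4800
= 26.3424

26.3424


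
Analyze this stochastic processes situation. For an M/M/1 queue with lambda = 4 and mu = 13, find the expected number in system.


rho = 4/13 = 0.3077
L = rho/(1-rho)
= 0.3077/0.6923
= 0.4444

0.4444


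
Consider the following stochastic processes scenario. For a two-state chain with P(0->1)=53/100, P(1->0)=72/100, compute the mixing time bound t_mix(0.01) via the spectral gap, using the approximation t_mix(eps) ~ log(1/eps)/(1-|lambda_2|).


lambda_2 = |1 - p01 - p10| = |1 - 0.5300 - 0.7200| = 0.2500
t_mix ~ log(1/eps)/(1 - |lambda_2|)
= log(100)/(1 - 0.2500) = 4.6052/0.7500
= 6.1402

6.1402


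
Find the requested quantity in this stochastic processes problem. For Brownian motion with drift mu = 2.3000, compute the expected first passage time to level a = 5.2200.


Expected first passage time = a/mu
= 5.2200/2.3000
= 2.2696

2.2696


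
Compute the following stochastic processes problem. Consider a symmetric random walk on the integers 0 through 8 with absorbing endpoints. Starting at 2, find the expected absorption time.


For symmetric RW on 0,...,N with absorbing barriers, E(i) = i*(N-i)
E(2) = 2 * 6 = 12

12


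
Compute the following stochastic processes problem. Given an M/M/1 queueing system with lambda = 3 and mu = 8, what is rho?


rho = lambda/mu
= 3/8
= 0.3750

0.3750


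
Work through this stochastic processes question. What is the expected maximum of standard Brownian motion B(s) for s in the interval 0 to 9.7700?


E(max B(s)) = sqrt(2t/pi)
= sqrt(2*9.7700/pi)
= sqrt(6.2198)
= 2.4939

2.4939


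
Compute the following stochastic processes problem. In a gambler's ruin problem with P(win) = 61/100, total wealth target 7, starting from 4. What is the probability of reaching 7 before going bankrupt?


Gambler's ruin formula:
r = q/p = 0.3900/0.6100 = 0.6393
P(win) = (1 - r^i)/(1 - r^N)
= (1 - 0.6393^4)/(1 - 0.6393^7)
= 0.8709

0.8709


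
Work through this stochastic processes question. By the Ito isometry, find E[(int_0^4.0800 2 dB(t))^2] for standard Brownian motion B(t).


By Ito isometry: E[(int f dB)^2] = int f^2 dt
= 2^2 * 4.0800
= 4 * 4.0800 = 16.3200

16.3200


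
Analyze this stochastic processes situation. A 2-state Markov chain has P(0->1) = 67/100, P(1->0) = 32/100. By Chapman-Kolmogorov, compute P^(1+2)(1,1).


P^3 = P^1 * P^2
Computing via matrix multiplication of the transition matrix.
Entry (1,1) of P^3 = 0.6768

0.6768


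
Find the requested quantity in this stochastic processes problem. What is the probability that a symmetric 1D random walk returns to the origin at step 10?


P(S(10) = 0) = C(10,5) / 4^5
= 252 / 1024
= 0.2461

0.2461


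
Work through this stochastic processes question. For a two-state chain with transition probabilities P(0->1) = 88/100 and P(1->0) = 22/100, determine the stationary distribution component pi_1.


Stationary distribution: pi_0 = p10/(p01+p10), pi_1 = p01/(p01+p10)
p01 = 0.8800, p10 = 0.2200
pi_1 = 0.8000

0.8000


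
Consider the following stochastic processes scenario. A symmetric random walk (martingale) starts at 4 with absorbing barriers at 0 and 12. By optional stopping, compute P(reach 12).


By optional stopping theorem: E(M at tau) = M(0) = 4
P(hit 12)*12 + P(hit 0)*0 = 4
P(hit 12) = (4 - 0)/(12 - 0) = 1/3 = 0.3333

0.3333


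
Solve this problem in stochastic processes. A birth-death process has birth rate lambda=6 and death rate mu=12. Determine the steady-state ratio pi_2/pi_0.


For birth-death process, pi_n/pi_0 = (lambda/mu)^n
= (6/12)^2
= 0.2500

0.2500


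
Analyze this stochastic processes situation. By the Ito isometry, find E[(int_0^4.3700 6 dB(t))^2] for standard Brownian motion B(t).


By Ito isometry: E[(int f dB)^2] = int f^2 dt
= 6^2 * 4.3700
= 36 * 4.3700 = 157.3200

157.3200


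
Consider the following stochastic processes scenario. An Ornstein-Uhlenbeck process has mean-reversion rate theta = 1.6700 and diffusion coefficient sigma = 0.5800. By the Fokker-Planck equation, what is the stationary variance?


Stationary variance = sigma^2 / (2*theta)
= 0.5800^2 / (2*1.6700)
= 0.3364 / 3.3400
= 0.1007

0.1007


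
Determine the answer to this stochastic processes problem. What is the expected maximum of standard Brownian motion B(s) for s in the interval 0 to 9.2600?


E(max B(s)) = sqrt(2t/pi)
= sqrt(2*9.2600/pi)
= sqrt(5.8951)
= 2.4280

2.4280


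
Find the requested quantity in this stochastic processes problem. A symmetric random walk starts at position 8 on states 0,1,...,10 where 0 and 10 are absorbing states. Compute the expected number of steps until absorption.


For symmetric RW on 0,...,N with absorbing barriers, E(i) = i*(N-i)
E(8) = 8 * 2 = 16

16


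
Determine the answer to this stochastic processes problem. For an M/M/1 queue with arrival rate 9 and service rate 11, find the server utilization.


rho = lambda/mu
= 9/11
= 0.8182

0.8182


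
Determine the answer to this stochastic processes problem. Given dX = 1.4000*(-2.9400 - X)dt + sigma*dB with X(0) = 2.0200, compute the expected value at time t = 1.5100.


E[X(t)] = mu + (X(0) - mu)*exp(-theta*t)
= -2.9400 + (2.0200 - -2.9400)*exp(-1.4000*1.5100)
= -2.9400 + 4.9600 * 0.1208
= -2.3411

-2.3411


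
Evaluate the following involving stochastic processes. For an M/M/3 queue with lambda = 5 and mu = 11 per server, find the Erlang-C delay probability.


a = lambda/mu = 0.4545
rho = a/c = 0.1515
Erlang-C formula applied:
C(c,a) = 0.0117

0.0117


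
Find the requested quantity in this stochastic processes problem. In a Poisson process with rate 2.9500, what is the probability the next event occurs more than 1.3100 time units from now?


P(X > t) = exp(-lambda * t)
= exp(-2.9500 * 1.3100)
= exp(-3.8645) = 0.0210

0.0210


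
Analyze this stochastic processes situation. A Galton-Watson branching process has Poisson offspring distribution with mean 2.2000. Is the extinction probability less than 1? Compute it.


Since mu = 2.2000 > 1, extinction prob q < 1.
Solve s = exp(mu*(s-1)) iteratively.
q = 0.1563

0.1563


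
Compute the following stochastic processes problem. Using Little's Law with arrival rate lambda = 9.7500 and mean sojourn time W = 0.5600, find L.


Little's Law: L = lambda * W
= 9.7500 * 0.5600
= 5.4600

5.4600


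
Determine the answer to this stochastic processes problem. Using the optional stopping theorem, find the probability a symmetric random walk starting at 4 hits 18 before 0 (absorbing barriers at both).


By optional stopping theorem: E(M at tau) = M(0) = 4
P(hit 18)*18 + P(hit 0)*0 = 4
P(hit 18) = (4 - 0)/(18 - 0) = 2/9 = 0.2222

0.2222


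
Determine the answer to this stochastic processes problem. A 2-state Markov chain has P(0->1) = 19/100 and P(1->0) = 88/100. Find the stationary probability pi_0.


Stationary distribution: pi_0 = p10/(p01+p10), pi_1 = p01/(p01+p10)
p01 = 0.1900, p10 = 0.8800
pi_0 = 0.8224

0.8224


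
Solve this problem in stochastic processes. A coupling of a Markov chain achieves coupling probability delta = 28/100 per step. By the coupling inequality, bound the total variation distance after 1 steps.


TV distance bound <= (1-delta)^n
= (1 - 0.2800)^1
= 0.7200^1
= 0.7200

0.7200


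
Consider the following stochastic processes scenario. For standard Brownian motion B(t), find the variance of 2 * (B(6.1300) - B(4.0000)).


Var(alpha*(B(t)-B(s))) = alpha^2 * (t-s)
= 2^2 * (6.1300 - 4.0000)
= 4 * 2.1300
= 8.5200

8.5200


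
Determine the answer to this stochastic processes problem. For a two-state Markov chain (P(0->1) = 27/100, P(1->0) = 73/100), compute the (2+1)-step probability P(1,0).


P^3 = P^2 * P^1
Computing via matrix multiplication of the transition matrix.
Entry (1,0) of P^3 = 0.7300

0.7300


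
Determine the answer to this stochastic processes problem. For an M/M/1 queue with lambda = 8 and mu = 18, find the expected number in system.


rho = 8/18 = 0.4444
L = rho/(1-rho)
= 0.4444/0.5556
= 0.8000

0.8000


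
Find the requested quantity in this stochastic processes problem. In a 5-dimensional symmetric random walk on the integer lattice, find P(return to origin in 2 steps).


P(return in 2 steps) = P(reverse first step) = 1/(2d)
= 1/10
= 0.1000

0.1000


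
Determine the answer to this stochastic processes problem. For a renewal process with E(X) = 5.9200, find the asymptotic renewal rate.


Long-run renewal rate = 1/E(X)
= 1/5.9200
= 0.1689

0.1689


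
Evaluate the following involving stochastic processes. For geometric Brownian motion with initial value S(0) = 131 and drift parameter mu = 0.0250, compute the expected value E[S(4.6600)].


E[S(t)] = S(0) * exp(mu * t)
= 131 * exp(0.0250 * 4.6600)
= 131 * 1.1236
= 147.1860

147.1860


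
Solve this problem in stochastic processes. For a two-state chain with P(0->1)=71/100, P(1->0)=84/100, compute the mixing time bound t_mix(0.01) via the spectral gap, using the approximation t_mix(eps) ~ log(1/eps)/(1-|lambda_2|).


lambda_2 = |1 - p01 - p10| = |1 - 0.7100 - 0.8400| = 0.5500
t_mix ~ log(1/eps)/(1 - |lambda_2|)
= log(100)/(1 - 0.5500) = 4.6052/0.4500
= 10.2337

10.2337


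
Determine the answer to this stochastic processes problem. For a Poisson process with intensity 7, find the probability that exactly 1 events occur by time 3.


P(N(t)=k) = (lambda*t)^k * exp(-lambda*t) / k!
lambda*t = 21
= 21^1 * exp(-21) / 1!
= 21 * 7.5826e-10 / 1
= 1.5923e-08

1.5923e-08


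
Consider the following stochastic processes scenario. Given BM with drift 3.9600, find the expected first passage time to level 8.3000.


Expected first passage time = a/mu
= 8.3000/3.9600
= 2.0960

2.0960


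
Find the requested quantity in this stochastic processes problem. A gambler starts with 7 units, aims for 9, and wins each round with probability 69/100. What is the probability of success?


Gambler's ruin formula:
r = q/p = 0.3100/0.6900 = 0.4493
P(win) = (1 - r^i)/(1 - r^N)
= (1 - 0.4493^7)/(1 - 0.4493^9)
= 0.9970

0.9970


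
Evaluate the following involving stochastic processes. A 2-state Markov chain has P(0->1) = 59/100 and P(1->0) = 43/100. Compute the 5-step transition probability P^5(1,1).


Computing P^5 by matrix multiplication.
P = [[0.4100, 0.5900], [0.4300, 0.5700]]
After raising P to the power 5:
P^5(1,1) = 0.5784

0.5784


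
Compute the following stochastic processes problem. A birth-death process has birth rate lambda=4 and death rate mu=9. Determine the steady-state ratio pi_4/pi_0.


For birth-death process, pi_n/pi_0 = (lambda/mu)^n
= (4/9)^4
= 0.0390

0.0390


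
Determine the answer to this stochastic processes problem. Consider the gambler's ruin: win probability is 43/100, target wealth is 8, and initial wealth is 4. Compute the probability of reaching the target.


Gambler's ruin formula:
r = q/p = 0.5700/0.4300 = 1.3256
P(win) = (1 - r^i)/(1 - r^N)
= (1 - 1.3256^4)/(1 - 1.3256^8)
= 0.2446

0.2446


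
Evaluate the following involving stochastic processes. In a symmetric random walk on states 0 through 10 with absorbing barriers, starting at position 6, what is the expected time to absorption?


For symmetric RW on 0,...,N with absorbing barriers, E(i) = i*(N-i)
E(6) = 6 * 4 = 24

24


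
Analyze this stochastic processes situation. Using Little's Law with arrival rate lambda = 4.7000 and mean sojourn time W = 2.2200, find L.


Little's Law: L = lambda * W
= 4.7000 * 2.2200
= 10.4340

10.4340


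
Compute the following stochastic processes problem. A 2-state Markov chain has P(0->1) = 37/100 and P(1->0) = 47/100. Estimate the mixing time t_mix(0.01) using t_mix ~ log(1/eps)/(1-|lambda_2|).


lambda_2 = |1 - p01 - p10| = |1 - 0.3700 - 0.4700| = 0.1600
t_mix ~ log(1/eps)/(1 - |lambda_2|)
= log(100)/(1 - 0.1600) = 4.6052/0.8400
= 5.4823

5.4823


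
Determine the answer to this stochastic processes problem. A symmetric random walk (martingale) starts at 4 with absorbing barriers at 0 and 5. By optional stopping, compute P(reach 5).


By optional stopping theorem: E(M at tau) = M(0) = 4
P(hit 5)*5 + P(hit 0)*0 = 4
P(hit 5) = (4 - 0)/(5 - 0) = 4/5 = 0.8000

0.8000


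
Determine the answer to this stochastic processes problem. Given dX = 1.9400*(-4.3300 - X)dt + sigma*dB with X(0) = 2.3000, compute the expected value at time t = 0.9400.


E[X(t)] = mu + (X(0) - mu)*exp(-theta*t)
= -4.3300 + (2.3000 - -4.3300)*exp(-1.9400*0.9400)
= -4.3300 + 6.6300 * 0.1614
= -3.2596

-3.2596


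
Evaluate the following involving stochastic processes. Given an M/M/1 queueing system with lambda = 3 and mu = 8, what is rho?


rho = lambda/mu
= 3/8
= 0.3750

0.3750


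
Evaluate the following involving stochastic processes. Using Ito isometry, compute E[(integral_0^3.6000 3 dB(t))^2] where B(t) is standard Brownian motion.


By Ito isometry: E[(int f dB)^2] = int f^2 dt
= 3^2 * 3.6000
= 9 * 3.6000 = 32.4000

32.4000


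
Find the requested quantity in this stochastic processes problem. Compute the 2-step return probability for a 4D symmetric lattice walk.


P(return in 2 steps) = P(reverse first step) = 1/(2d)
= 1/8
= 0.1250

0.1250


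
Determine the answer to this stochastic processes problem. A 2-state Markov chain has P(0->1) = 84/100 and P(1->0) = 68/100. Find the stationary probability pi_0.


Stationary distribution: pi_0 = p10/(p01+p10), pi_1 = p01/(p01+p10)
p01 = 0.8400, p10 = 0.6800
pi_0 = 0.4474

0.4474


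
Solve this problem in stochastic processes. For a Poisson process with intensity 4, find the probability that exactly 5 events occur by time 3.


P(N(t)=k) = (lambda*t)^k * exp(-lambda*t) / k!
lambda*t = 12
= 12^5 * exp(-12) / 5!
= 248832 * 6.1442e-06 / 120
= 0.0127

0.0127


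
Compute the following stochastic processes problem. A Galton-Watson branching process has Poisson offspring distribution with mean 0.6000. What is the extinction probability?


Since mu = 0.6000 <= 1, extinction probability = 1.

1.0000


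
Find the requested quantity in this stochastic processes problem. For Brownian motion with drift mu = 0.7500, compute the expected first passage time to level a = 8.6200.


Expected first passage time = a/mu
= 8.6200/0.7500
= 11.4933

11.4933


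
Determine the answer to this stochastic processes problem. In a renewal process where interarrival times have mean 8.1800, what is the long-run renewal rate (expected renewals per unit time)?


Long-run renewal rate = 1/E(X)
= 1/8.1800
= 0.1222

0.1222


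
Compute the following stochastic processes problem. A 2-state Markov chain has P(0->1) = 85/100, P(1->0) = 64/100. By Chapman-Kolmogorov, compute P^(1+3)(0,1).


P^4 = P^1 * P^3
Computing via matrix multiplication of the transition matrix.
Entry (0,1) of P^4 = 0.5376

0.5376


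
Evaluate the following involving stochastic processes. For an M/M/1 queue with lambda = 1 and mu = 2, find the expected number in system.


rho = 1/2 = 0.5000
L = rho/(1-rho)
= 0.5000/0.5000
= 1.0000

1.0000


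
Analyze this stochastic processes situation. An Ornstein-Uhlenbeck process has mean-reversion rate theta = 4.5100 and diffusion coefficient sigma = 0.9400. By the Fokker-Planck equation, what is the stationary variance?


Stationary variance = sigma^2 / (2*theta)
= 0.9400^2 / (2*4.5100)
= 0.8836 / 9.0200
= 0.0980

0.0980


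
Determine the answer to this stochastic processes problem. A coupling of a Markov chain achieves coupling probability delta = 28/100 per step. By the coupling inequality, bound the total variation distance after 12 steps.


TV distance bound <= (1-delta)^n
= (1 - 0.2800)^12
= 0.7200^12
= 0.0194

0.0194


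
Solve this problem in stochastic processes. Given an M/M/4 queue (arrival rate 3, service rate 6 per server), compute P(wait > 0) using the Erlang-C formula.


a = lambda/mu = 0.5000
rho = a/c = 0.1250
Erlang-C formula applied:
C(c,a) = 0.0018

0.0018


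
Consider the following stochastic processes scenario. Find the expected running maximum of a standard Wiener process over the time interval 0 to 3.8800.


E(max B(s)) = sqrt(2t/pi)
= sqrt(2*3.8800/pi)
= sqrt(2.4701)
= 1.5717

1.5717
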